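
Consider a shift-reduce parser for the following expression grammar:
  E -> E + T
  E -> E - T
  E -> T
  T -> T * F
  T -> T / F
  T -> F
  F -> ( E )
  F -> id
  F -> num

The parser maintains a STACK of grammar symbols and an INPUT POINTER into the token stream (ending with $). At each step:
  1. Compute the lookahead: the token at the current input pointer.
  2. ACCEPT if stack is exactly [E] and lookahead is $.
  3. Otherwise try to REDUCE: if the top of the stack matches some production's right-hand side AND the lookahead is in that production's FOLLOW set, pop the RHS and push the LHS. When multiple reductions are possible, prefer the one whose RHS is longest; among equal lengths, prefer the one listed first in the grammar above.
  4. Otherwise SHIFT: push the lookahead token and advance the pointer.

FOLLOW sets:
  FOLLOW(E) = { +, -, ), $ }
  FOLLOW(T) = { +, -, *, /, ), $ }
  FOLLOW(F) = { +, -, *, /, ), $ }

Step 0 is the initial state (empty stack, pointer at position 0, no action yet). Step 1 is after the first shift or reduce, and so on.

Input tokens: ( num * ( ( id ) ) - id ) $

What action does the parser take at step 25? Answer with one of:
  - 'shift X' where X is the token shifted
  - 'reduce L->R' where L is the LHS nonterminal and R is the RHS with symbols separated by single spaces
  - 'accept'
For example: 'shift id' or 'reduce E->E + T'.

Step 1: shift (. Stack=[(] ptr=1 lookahead=num remaining=[num * ( ( id ) ) - id ) $]
Step 2: shift num. Stack=[( num] ptr=2 lookahead=* remaining=[* ( ( id ) ) - id ) $]
Step 3: reduce F->num. Stack=[( F] ptr=2 lookahead=* remaining=[* ( ( id ) ) - id ) $]
Step 4: reduce T->F. Stack=[( T] ptr=2 lookahead=* remaining=[* ( ( id ) ) - id ) $]
Step 5: shift *. Stack=[( T *] ptr=3 lookahead=( remaining=[( ( id ) ) - id ) $]
Step 6: shift (. Stack=[( T * (] ptr=4 lookahead=( remaining=[( id ) ) - id ) $]
Step 7: shift (. Stack=[( T * ( (] ptr=5 lookahead=id remaining=[id ) ) - id ) $]
Step 8: shift id. Stack=[( T * ( ( id] ptr=6 lookahead=) remaining=[) ) - id ) $]
Step 9: reduce F->id. Stack=[( T * ( ( F] ptr=6 lookahead=) remaining=[) ) - id ) $]
Step 10: reduce T->F. Stack=[( T * ( ( T] ptr=6 lookahead=) remaining=[) ) - id ) $]
Step 11: reduce E->T. Stack=[( T * ( ( E] ptr=6 lookahead=) remaining=[) ) - id ) $]
Step 12: shift ). Stack=[( T * ( ( E )] ptr=7 lookahead=) remaining=[) - id ) $]
Step 13: reduce F->( E ). Stack=[( T * ( F] ptr=7 lookahead=) remaining=[) - id ) $]
Step 14: reduce T->F. Stack=[( T * ( T] ptr=7 lookahead=) remaining=[) - id ) $]
Step 15: reduce E->T. Stack=[( T * ( E] ptr=7 lookahead=) remaining=[) - id ) $]
Step 16: shift ). Stack=[( T * ( E )] ptr=8 lookahead=- remaining=[- id ) $]
Step 17: reduce F->( E ). Stack=[( T * F] ptr=8 lookahead=- remaining=[- id ) $]
Step 18: reduce T->T * F. Stack=[( T] ptr=8 lookahead=- remaining=[- id ) $]
Step 19: reduce E->T. Stack=[( E] ptr=8 lookahead=- remaining=[- id ) $]
Step 20: shift -. Stack=[( E -] ptr=9 lookahead=id remaining=[id ) $]
Step 21: shift id. Stack=[( E - id] ptr=10 lookahead=) remaining=[) $]
Step 22: reduce F->id. Stack=[( E - F] ptr=10 lookahead=) remaining=[) $]
Step 23: reduce T->F. Stack=[( E - T] ptr=10 lookahead=) remaining=[) $]
Step 24: reduce E->E - T. Stack=[( E] ptr=10 lookahead=) remaining=[) $]
Step 25: shift ). Stack=[( E )] ptr=11 lookahead=$ remaining=[$]

Answer: shift )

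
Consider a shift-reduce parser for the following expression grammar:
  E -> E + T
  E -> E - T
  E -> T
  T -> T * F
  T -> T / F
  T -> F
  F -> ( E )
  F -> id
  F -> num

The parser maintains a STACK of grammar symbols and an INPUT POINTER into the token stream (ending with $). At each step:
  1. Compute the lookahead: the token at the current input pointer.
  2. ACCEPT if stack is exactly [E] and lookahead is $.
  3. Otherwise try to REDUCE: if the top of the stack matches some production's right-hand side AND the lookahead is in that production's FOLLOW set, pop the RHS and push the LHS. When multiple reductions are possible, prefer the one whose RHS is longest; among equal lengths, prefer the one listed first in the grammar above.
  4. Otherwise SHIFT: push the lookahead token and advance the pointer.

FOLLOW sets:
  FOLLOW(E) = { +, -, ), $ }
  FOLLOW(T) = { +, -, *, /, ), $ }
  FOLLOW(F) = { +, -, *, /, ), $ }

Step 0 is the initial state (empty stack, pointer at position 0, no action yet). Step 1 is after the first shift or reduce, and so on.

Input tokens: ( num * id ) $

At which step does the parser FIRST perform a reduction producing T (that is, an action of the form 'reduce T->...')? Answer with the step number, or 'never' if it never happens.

Step 1: shift (. Stack=[(] ptr=1 lookahead=num remaining=[num * id ) $]
Step 2: shift num. Stack=[( num] ptr=2 lookahead=* remaining=[* id ) $]
Step 3: reduce F->num. Stack=[( F] ptr=2 lookahead=* remaining=[* id ) $]
Step 4: reduce T->F. Stack=[( T] ptr=2 lookahead=* remaining=[* id ) $]

Answer: 4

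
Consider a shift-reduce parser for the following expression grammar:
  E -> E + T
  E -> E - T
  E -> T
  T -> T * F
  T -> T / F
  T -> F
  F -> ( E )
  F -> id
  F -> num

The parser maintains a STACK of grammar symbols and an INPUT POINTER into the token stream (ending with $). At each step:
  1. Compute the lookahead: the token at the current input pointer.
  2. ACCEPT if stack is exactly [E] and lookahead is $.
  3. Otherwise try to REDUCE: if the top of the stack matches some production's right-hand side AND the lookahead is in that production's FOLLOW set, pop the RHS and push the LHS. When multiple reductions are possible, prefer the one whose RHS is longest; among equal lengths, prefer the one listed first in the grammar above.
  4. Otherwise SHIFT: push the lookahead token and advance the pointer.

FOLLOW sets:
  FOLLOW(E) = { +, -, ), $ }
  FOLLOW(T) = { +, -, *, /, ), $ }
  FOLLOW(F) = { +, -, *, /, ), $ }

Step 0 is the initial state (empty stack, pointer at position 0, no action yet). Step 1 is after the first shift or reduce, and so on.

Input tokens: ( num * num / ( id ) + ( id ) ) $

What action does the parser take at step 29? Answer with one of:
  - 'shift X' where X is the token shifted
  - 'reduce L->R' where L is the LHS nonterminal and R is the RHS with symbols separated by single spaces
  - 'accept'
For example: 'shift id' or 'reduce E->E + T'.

Answer: shift )

Derivation:
Step 1: shift (. Stack=[(] ptr=1 lookahead=num remaining=[num * num / ( id ) + ( id ) ) $]
Step 2: shift num. Stack=[( num] ptr=2 lookahead=* remaining=[* num / ( id ) + ( id ) ) $]
Step 3: reduce F->num. Stack=[( F] ptr=2 lookahead=* remaining=[* num / ( id ) + ( id ) ) $]
Step 4: reduce T->F. Stack=[( T] ptr=2 lookahead=* remaining=[* num / ( id ) + ( id ) ) $]
Step 5: shift *. Stack=[( T *] ptr=3 lookahead=num remaining=[num / ( id ) + ( id ) ) $]
Step 6: shift num. Stack=[( T * num] ptr=4 lookahead=/ remaining=[/ ( id ) + ( id ) ) $]
Step 7: reduce F->num. Stack=[( T * F] ptr=4 lookahead=/ remaining=[/ ( id ) + ( id ) ) $]
Step 8: reduce T->T * F. Stack=[( T] ptr=4 lookahead=/ remaining=[/ ( id ) + ( id ) ) $]
Step 9: shift /. Stack=[( T /] ptr=5 lookahead=( remaining=[( id ) + ( id ) ) $]
Step 10: shift (. Stack=[( T / (] ptr=6 lookahead=id remaining=[id ) + ( id ) ) $]
Step 11: shift id. Stack=[( T / ( id] ptr=7 lookahead=) remaining=[) + ( id ) ) $]
Step 12: reduce F->id. Stack=[( T / ( F] ptr=7 lookahead=) remaining=[) + ( id ) ) $]
Step 13: reduce T->F. Stack=[( T / ( T] ptr=7 lookahead=) remaining=[) + ( id ) ) $]
Step 14: reduce E->T. Stack=[( T / ( E] ptr=7 lookahead=) remaining=[) + ( id ) ) $]
Step 15: shift ). Stack=[( T / ( E )] ptr=8 lookahead=+ remaining=[+ ( id ) ) $]
Step 16: reduce F->( E ). Stack=[( T / F] ptr=8 lookahead=+ remaining=[+ ( id ) ) $]
Step 17: reduce T->T / F. Stack=[( T] ptr=8 lookahead=+ remaining=[+ ( id ) ) $]
Step 18: reduce E->T. Stack=[( E] ptr=8 lookahead=+ remaining=[+ ( id ) ) $]
Step 19: shift +. Stack=[( E +] ptr=9 lookahead=( remaining=[( id ) ) $]
Step 20: shift (. Stack=[( E + (] ptr=10 lookahead=id remaining=[id ) ) $]
Step 21: shift id. Stack=[( E + ( id] ptr=11 lookahead=) remaining=[) ) $]
Step 22: reduce F->id. Stack=[( E + ( F] ptr=11 lookahead=) remaining=[) ) $]
Step 23: reduce T->F. Stack=[( E + ( T] ptr=11 lookahead=) remaining=[) ) $]
Step 24: reduce E->T. Stack=[( E + ( E] ptr=11 lookahead=) remaining=[) ) $]
Step 25: shift ). Stack=[( E + ( E )] ptr=12 lookahead=) remaining=[) $]
Step 26: reduce F->( E ). Stack=[( E + F] ptr=12 lookahead=) remaining=[) $]
Step 27: reduce T->F. Stack=[( E + T] ptr=12 lookahead=) remaining=[) $]
Step 28: reduce E->E + T. Stack=[( E] ptr=12 lookahead=) remaining=[) $]
Step 29: shift ). Stack=[( E )] ptr=13 lookahead=$ remaining=[$]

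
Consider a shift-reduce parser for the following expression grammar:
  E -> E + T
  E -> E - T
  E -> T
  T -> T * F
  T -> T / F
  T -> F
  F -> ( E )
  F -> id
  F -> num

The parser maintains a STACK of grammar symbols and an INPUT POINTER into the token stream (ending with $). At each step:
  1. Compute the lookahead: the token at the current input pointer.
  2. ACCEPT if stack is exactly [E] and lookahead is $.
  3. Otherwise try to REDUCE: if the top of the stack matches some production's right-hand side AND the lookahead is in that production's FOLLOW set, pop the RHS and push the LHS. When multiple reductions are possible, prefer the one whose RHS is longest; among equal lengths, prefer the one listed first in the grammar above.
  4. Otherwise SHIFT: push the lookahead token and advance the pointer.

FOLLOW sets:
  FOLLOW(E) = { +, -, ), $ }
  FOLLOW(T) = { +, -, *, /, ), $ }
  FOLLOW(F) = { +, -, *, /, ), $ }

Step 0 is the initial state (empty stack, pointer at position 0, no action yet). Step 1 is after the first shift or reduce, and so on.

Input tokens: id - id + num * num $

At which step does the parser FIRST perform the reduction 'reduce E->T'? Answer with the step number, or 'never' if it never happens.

Answer: 4

Derivation:
Step 1: shift id. Stack=[id] ptr=1 lookahead=- remaining=[- id + num * num $]
Step 2: reduce F->id. Stack=[F] ptr=1 lookahead=- remaining=[- id + num * num $]
Step 3: reduce T->F. Stack=[T] ptr=1 lookahead=- remaining=[- id + num * num $]
Step 4: reduce E->T. Stack=[E] ptr=1 lookahead=- remaining=[- id + num * num $]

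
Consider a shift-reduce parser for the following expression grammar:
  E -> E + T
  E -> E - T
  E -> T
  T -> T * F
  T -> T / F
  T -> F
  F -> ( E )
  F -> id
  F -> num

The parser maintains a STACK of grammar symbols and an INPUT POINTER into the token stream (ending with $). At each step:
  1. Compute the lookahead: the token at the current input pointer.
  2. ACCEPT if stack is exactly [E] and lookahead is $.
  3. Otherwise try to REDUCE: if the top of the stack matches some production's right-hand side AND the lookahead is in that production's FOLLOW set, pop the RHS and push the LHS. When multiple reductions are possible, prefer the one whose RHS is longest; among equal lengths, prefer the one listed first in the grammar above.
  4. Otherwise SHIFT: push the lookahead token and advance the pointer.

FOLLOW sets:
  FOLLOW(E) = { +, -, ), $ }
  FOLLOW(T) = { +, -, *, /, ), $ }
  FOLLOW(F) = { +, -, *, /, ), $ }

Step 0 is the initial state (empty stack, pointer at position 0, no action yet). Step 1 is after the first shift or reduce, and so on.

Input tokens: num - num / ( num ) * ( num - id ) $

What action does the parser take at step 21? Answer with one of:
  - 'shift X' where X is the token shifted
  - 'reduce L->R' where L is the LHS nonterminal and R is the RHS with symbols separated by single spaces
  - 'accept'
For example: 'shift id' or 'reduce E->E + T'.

Answer: reduce F->num

Derivation:
Step 1: shift num. Stack=[num] ptr=1 lookahead=- remaining=[- num / ( num ) * ( num - id ) $]
Step 2: reduce F->num. Stack=[F] ptr=1 lookahead=- remaining=[- num / ( num ) * ( num - id ) $]
Step 3: reduce T->F. Stack=[T] ptr=1 lookahead=- remaining=[- num / ( num ) * ( num - id ) $]
Step 4: reduce E->T. Stack=[E] ptr=1 lookahead=- remaining=[- num / ( num ) * ( num - id ) $]
Step 5: shift -. Stack=[E -] ptr=2 lookahead=num remaining=[num / ( num ) * ( num - id ) $]
Step 6: shift num. Stack=[E - num] ptr=3 lookahead=/ remaining=[/ ( num ) * ( num - id ) $]
Step 7: reduce F->num. Stack=[E - F] ptr=3 lookahead=/ remaining=[/ ( num ) * ( num - id ) $]
Step 8: reduce T->F. Stack=[E - T] ptr=3 lookahead=/ remaining=[/ ( num ) * ( num - id ) $]
Step 9: shift /. Stack=[E - T /] ptr=4 lookahead=( remaining=[( num ) * ( num - id ) $]
Step 10: shift (. Stack=[E - T / (] ptr=5 lookahead=num remaining=[num ) * ( num - id ) $]
Step 11: shift num. Stack=[E - T / ( num] ptr=6 lookahead=) remaining=[) * ( num - id ) $]
Step 12: reduce F->num. Stack=[E - T / ( F] ptr=6 lookahead=) remaining=[) * ( num - id ) $]
Step 13: reduce T->F. Stack=[E - T / ( T] ptr=6 lookahead=) remaining=[) * ( num - id ) $]
Step 14: reduce E->T. Stack=[E - T / ( E] ptr=6 lookahead=) remaining=[) * ( num - id ) $]
Step 15: shift ). Stack=[E - T / ( E )] ptr=7 lookahead=* remaining=[* ( num - id ) $]
Step 16: reduce F->( E ). Stack=[E - T / F] ptr=7 lookahead=* remaining=[* ( num - id ) $]
Step 17: reduce T->T / F. Stack=[E - T] ptr=7 lookahead=* remaining=[* ( num - id ) $]
Step 18: shift *. Stack=[E - T *] ptr=8 lookahead=( remaining=[( num - id ) $]
Step 19: shift (. Stack=[E - T * (] ptr=9 lookahead=num remaining=[num - id ) $]
Step 20: shift num. Stack=[E - T * ( num] ptr=10 lookahead=- remaining=[- id ) $]
Step 21: reduce F->num. Stack=[E - T * ( F] ptr=10 lookahead=- remaining=[- id ) $]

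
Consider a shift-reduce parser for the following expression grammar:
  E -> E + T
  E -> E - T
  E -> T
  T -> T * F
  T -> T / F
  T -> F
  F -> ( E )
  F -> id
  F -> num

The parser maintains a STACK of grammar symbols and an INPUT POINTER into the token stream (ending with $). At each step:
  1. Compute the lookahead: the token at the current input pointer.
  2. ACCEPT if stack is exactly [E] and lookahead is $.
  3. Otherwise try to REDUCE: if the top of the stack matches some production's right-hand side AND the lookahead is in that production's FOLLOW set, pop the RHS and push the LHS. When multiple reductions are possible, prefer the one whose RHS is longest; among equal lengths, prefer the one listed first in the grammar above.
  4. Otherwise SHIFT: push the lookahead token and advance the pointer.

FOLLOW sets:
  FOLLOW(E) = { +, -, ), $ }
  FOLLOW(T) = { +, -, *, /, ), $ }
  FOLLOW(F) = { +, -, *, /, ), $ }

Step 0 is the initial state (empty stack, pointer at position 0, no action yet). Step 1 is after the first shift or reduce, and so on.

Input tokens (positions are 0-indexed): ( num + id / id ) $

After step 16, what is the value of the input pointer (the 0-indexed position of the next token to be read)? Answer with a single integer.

Step 1: shift (. Stack=[(] ptr=1 lookahead=num remaining=[num + id / id ) $]
Step 2: shift num. Stack=[( num] ptr=2 lookahead=+ remaining=[+ id / id ) $]
Step 3: reduce F->num. Stack=[( F] ptr=2 lookahead=+ remaining=[+ id / id ) $]
Step 4: reduce T->F. Stack=[( T] ptr=2 lookahead=+ remaining=[+ id / id ) $]
Step 5: reduce E->T. Stack=[( E] ptr=2 lookahead=+ remaining=[+ id / id ) $]
Step 6: shift +. Stack=[( E +] ptr=3 lookahead=id remaining=[id / id ) $]
Step 7: shift id. Stack=[( E + id] ptr=4 lookahead=/ remaining=[/ id ) $]
Step 8: reduce F->id. Stack=[( E + F] ptr=4 lookahead=/ remaining=[/ id ) $]
Step 9: reduce T->F. Stack=[( E + T] ptr=4 lookahead=/ remaining=[/ id ) $]
Step 10: shift /. Stack=[( E + T /] ptr=5 lookahead=id remaining=[id ) $]
Step 11: shift id. Stack=[( E + T / id] ptr=6 lookahead=) remaining=[) $]
Step 12: reduce F->id. Stack=[( E + T / F] ptr=6 lookahead=) remaining=[) $]
Step 13: reduce T->T / F. Stack=[( E + T] ptr=6 lookahead=) remaining=[) $]
Step 14: reduce E->E + T. Stack=[( E] ptr=6 lookahead=) remaining=[) $]
Step 15: shift ). Stack=[( E )] ptr=7 lookahead=$ remaining=[$]
Step 16: reduce F->( E ). Stack=[F] ptr=7 lookahead=$ remaining=[$]

Answer: 7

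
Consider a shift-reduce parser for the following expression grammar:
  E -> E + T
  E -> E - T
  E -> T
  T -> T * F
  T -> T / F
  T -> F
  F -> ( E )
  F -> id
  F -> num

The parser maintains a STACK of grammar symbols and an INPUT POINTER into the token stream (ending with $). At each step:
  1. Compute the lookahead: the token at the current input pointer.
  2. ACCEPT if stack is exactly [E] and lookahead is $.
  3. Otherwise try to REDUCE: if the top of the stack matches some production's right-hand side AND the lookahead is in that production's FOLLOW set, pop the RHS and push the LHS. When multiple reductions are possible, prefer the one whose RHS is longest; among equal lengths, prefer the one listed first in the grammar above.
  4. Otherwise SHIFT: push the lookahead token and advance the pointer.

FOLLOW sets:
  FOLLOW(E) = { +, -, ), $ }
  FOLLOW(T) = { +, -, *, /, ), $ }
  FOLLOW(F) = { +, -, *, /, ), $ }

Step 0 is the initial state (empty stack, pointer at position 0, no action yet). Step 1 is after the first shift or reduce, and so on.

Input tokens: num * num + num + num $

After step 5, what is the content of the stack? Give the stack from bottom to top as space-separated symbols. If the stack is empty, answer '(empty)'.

Step 1: shift num. Stack=[num] ptr=1 lookahead=* remaining=[* num + num + num $]
Step 2: reduce F->num. Stack=[F] ptr=1 lookahead=* remaining=[* num + num + num $]
Step 3: reduce T->F. Stack=[T] ptr=1 lookahead=* remaining=[* num + num + num $]
Step 4: shift *. Stack=[T *] ptr=2 lookahead=num remaining=[num + num + num $]
Step 5: shift num. Stack=[T * num] ptr=3 lookahead=+ remaining=[+ num + num $]

Answer: T * num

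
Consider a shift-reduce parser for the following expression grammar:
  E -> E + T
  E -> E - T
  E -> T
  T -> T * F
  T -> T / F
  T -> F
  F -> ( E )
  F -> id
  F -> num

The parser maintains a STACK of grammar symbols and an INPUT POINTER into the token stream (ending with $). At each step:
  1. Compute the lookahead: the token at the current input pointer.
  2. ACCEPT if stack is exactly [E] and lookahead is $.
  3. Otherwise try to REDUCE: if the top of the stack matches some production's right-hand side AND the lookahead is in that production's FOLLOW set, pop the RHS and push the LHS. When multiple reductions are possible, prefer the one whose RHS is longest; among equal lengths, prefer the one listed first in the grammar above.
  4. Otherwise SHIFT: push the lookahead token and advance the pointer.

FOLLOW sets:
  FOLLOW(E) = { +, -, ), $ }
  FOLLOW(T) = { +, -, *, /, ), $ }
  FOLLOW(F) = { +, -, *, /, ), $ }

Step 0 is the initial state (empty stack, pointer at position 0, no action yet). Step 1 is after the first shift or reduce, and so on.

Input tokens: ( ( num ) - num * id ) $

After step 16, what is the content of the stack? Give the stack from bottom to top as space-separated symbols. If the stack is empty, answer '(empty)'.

Answer: ( E - T * id

Derivation:
Step 1: shift (. Stack=[(] ptr=1 lookahead=( remaining=[( num ) - num * id ) $]
Step 2: shift (. Stack=[( (] ptr=2 lookahead=num remaining=[num ) - num * id ) $]
Step 3: shift num. Stack=[( ( num] ptr=3 lookahead=) remaining=[) - num * id ) $]
Step 4: reduce F->num. Stack=[( ( F] ptr=3 lookahead=) remaining=[) - num * id ) $]
Step 5: reduce T->F. Stack=[( ( T] ptr=3 lookahead=) remaining=[) - num * id ) $]
Step 6: reduce E->T. Stack=[( ( E] ptr=3 lookahead=) remaining=[) - num * id ) $]
Step 7: shift ). Stack=[( ( E )] ptr=4 lookahead=- remaining=[- num * id ) $]
Step 8: reduce F->( E ). Stack=[( F] ptr=4 lookahead=- remaining=[- num * id ) $]
Step 9: reduce T->F. Stack=[( T] ptr=4 lookahead=- remaining=[- num * id ) $]
Step 10: reduce E->T. Stack=[( E] ptr=4 lookahead=- remaining=[- num * id ) $]
Step 11: shift -. Stack=[( E -] ptr=5 lookahead=num remaining=[num * id ) $]
Step 12: shift num. Stack=[( E - num] ptr=6 lookahead=* remaining=[* id ) $]
Step 13: reduce F->num. Stack=[( E - F] ptr=6 lookahead=* remaining=[* id ) $]
Step 14: reduce T->F. Stack=[( E - T] ptr=6 lookahead=* remaining=[* id ) $]
Step 15: shift *. Stack=[( E - T *] ptr=7 lookahead=id remaining=[id ) $]
Step 16: shift id. Stack=[( E - T * id] ptr=8 lookahead=) remaining=[) $]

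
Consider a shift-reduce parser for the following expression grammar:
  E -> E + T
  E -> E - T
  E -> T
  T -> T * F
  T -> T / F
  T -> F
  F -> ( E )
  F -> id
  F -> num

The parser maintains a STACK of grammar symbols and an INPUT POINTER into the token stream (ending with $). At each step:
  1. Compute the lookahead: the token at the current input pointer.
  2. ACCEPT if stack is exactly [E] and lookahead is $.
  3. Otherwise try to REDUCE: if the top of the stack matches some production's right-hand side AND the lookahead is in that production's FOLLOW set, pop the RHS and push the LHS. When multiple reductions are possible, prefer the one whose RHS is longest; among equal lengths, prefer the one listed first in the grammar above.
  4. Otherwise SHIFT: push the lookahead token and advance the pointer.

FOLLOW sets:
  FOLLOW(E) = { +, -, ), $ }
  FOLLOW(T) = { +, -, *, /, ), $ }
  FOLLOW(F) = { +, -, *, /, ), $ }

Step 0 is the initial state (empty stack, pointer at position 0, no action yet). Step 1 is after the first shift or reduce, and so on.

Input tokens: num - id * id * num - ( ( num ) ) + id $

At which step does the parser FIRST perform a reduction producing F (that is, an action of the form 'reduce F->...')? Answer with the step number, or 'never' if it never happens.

Answer: 2

Derivation:
Step 1: shift num. Stack=[num] ptr=1 lookahead=- remaining=[- id * id * num - ( ( num ) ) + id $]
Step 2: reduce F->num. Stack=[F] ptr=1 lookahead=- remaining=[- id * id * num - ( ( num ) ) + id $]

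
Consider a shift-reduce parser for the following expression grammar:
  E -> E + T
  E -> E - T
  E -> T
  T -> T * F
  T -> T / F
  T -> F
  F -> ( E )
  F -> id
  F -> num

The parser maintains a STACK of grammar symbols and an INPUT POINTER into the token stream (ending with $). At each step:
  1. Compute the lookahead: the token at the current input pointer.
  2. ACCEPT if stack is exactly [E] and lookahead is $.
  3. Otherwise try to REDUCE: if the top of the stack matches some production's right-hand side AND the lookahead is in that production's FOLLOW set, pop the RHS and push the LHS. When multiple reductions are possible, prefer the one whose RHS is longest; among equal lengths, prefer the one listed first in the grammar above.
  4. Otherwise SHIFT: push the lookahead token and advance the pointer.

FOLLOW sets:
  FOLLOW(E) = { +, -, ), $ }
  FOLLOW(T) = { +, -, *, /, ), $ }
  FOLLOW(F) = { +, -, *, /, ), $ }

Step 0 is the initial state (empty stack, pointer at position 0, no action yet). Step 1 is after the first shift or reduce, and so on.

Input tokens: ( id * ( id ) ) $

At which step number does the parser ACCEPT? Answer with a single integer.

Answer: 19

Derivation:
Step 1: shift (. Stack=[(] ptr=1 lookahead=id remaining=[id * ( id ) ) $]
Step 2: shift id. Stack=[( id] ptr=2 lookahead=* remaining=[* ( id ) ) $]
Step 3: reduce F->id. Stack=[( F] ptr=2 lookahead=* remaining=[* ( id ) ) $]
Step 4: reduce T->F. Stack=[( T] ptr=2 lookahead=* remaining=[* ( id ) ) $]
Step 5: shift *. Stack=[( T *] ptr=3 lookahead=( remaining=[( id ) ) $]
Step 6: shift (. Stack=[( T * (] ptr=4 lookahead=id remaining=[id ) ) $]
Step 7: shift id. Stack=[( T * ( id] ptr=5 lookahead=) remaining=[) ) $]
Step 8: reduce F->id. Stack=[( T * ( F] ptr=5 lookahead=) remaining=[) ) $]
Step 9: reduce T->F. Stack=[( T * ( T] ptr=5 lookahead=) remaining=[) ) $]
Step 10: reduce E->T. Stack=[( T * ( E] ptr=5 lookahead=) remaining=[) ) $]
Step 11: shift ). Stack=[( T * ( E )] ptr=6 lookahead=) remaining=[) $]
Step 12: reduce F->( E ). Stack=[( T * F] ptr=6 lookahead=) remaining=[) $]
Step 13: reduce T->T * F. Stack=[( T] ptr=6 lookahead=) remaining=[) $]
Step 14: reduce E->T. Stack=[( E] ptr=6 lookahead=) remaining=[) $]
Step 15: shift ). Stack=[( E )] ptr=7 lookahead=$ remaining=[$]
Step 16: reduce F->( E ). Stack=[F] ptr=7 lookahead=$ remaining=[$]
Step 17: reduce T->F. Stack=[T] ptr=7 lookahead=$ remaining=[$]
Step 18: reduce E->T. Stack=[E] ptr=7 lookahead=$ remaining=[$]
Step 19: accept. Stack=[E] ptr=7 lookahead=$ remaining=[$]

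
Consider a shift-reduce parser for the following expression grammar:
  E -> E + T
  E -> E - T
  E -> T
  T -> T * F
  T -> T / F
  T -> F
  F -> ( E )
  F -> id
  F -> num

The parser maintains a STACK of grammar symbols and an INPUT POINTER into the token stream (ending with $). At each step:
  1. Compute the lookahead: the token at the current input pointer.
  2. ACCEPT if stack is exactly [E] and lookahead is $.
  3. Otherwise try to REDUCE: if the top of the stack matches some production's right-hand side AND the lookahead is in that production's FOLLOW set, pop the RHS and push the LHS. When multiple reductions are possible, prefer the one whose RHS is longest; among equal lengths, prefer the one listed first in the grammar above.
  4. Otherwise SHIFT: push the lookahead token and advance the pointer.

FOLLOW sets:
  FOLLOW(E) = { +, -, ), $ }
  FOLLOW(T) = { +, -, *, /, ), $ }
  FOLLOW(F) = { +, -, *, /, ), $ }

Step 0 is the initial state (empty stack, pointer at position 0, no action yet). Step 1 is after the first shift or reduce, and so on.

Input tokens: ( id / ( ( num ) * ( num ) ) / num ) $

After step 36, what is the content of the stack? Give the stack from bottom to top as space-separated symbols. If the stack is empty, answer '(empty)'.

Answer: E

Derivation:
Step 1: shift (. Stack=[(] ptr=1 lookahead=id remaining=[id / ( ( num ) * ( num ) ) / num ) $]
Step 2: shift id. Stack=[( id] ptr=2 lookahead=/ remaining=[/ ( ( num ) * ( num ) ) / num ) $]
Step 3: reduce F->id. Stack=[( F] ptr=2 lookahead=/ remaining=[/ ( ( num ) * ( num ) ) / num ) $]
Step 4: reduce T->F. Stack=[( T] ptr=2 lookahead=/ remaining=[/ ( ( num ) * ( num ) ) / num ) $]
Step 5: shift /. Stack=[( T /] ptr=3 lookahead=( remaining=[( ( num ) * ( num ) ) / num ) $]
Step 6: shift (. Stack=[( T / (] ptr=4 lookahead=( remaining=[( num ) * ( num ) ) / num ) $]
Step 7: shift (. Stack=[( T / ( (] ptr=5 lookahead=num remaining=[num ) * ( num ) ) / num ) $]
Step 8: shift num. Stack=[( T / ( ( num] ptr=6 lookahead=) remaining=[) * ( num ) ) / num ) $]
Step 9: reduce F->num. Stack=[( T / ( ( F] ptr=6 lookahead=) remaining=[) * ( num ) ) / num ) $]
Step 10: reduce T->F. Stack=[( T / ( ( T] ptr=6 lookahead=) remaining=[) * ( num ) ) / num ) $]
Step 11: reduce E->T. Stack=[( T / ( ( E] ptr=6 lookahead=) remaining=[) * ( num ) ) / num ) $]
Step 12: shift ). Stack=[( T / ( ( E )] ptr=7 lookahead=* remaining=[* ( num ) ) / num ) $]
Step 13: reduce F->( E ). Stack=[( T / ( F] ptr=7 lookahead=* remaining=[* ( num ) ) / num ) $]
Step 14: reduce T->F. Stack=[( T / ( T] ptr=7 lookahead=* remaining=[* ( num ) ) / num ) $]
Step 15: shift *. Stack=[( T / ( T *] ptr=8 lookahead=( remaining=[( num ) ) / num ) $]
Step 16: shift (. Stack=[( T / ( T * (] ptr=9 lookahead=num remaining=[num ) ) / num ) $]
Step 17: shift num. Stack=[( T / ( T * ( num] ptr=10 lookahead=) remaining=[) ) / num ) $]
Step 18: reduce F->num. Stack=[( T / ( T * ( F] ptr=10 lookahead=) remaining=[) ) / num ) $]
Step 19: reduce T->F. Stack=[( T / ( T * ( T] ptr=10 lookahead=) remaining=[) ) / num ) $]
Step 20: reduce E->T. Stack=[( T / ( T * ( E] ptr=10 lookahead=) remaining=[) ) / num ) $]
Step 21: shift ). Stack=[( T / ( T * ( E )] ptr=11 lookahead=) remaining=[) / num ) $]
Step 22: reduce F->( E ). Stack=[( T / ( T * F] ptr=11 lookahead=) remaining=[) / num ) $]
Step 23: reduce T->T * F. Stack=[( T / ( T] ptr=11 lookahead=) remaining=[) / num ) $]
Step 24: reduce E->T. Stack=[( T / ( E] ptr=11 lookahead=) remaining=[) / num ) $]
Step 25: shift ). Stack=[( T / ( E )] ptr=12 lookahead=/ remaining=[/ num ) $]
Step 26: reduce F->( E ). Stack=[( T / F] ptr=12 lookahead=/ remaining=[/ num ) $]
Step 27: reduce T->T / F. Stack=[( T] ptr=12 lookahead=/ remaining=[/ num ) $]
Step 28: shift /. Stack=[( T /] ptr=13 lookahead=num remaining=[num ) $]
Step 29: shift num. Stack=[( T / num] ptr=14 lookahead=) remaining=[) $]
Step 30: reduce F->num. Stack=[( T / F] ptr=14 lookahead=) remaining=[) $]
Step 31: reduce T->T / F. Stack=[( T] ptr=14 lookahead=) remaining=[) $]
Step 32: reduce E->T. Stack=[( E] ptr=14 lookahead=) remaining=[) $]
Step 33: shift ). Stack=[( E )] ptr=15 lookahead=$ remaining=[$]
Step 34: reduce F->( E ). Stack=[F] ptr=15 lookahead=$ remaining=[$]
Step 35: reduce T->F. Stack=[T] ptr=15 lookahead=$ remaining=[$]
Step 36: reduce E->T. Stack=[E] ptr=15 lookahead=$ remaining=[$]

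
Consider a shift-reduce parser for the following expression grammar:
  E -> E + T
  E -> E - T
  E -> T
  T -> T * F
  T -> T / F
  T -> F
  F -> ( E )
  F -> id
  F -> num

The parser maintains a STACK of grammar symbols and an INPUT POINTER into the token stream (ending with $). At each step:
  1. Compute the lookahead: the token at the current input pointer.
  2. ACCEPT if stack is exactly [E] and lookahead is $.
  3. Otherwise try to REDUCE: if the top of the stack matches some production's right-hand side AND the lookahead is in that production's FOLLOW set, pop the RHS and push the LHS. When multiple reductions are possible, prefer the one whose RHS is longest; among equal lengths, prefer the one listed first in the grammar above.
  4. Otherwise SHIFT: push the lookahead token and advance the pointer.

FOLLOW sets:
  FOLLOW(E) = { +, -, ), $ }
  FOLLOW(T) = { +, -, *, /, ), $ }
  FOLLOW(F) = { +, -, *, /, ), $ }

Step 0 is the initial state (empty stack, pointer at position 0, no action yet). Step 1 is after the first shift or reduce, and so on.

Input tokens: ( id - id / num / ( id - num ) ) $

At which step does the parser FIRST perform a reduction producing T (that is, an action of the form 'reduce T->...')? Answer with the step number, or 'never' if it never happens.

Answer: 4

Derivation:
Step 1: shift (. Stack=[(] ptr=1 lookahead=id remaining=[id - id / num / ( id - num ) ) $]
Step 2: shift id. Stack=[( id] ptr=2 lookahead=- remaining=[- id / num / ( id - num ) ) $]
Step 3: reduce F->id. Stack=[( F] ptr=2 lookahead=- remaining=[- id / num / ( id - num ) ) $]
Step 4: reduce T->F. Stack=[( T] ptr=2 lookahead=- remaining=[- id / num / ( id - num ) ) $]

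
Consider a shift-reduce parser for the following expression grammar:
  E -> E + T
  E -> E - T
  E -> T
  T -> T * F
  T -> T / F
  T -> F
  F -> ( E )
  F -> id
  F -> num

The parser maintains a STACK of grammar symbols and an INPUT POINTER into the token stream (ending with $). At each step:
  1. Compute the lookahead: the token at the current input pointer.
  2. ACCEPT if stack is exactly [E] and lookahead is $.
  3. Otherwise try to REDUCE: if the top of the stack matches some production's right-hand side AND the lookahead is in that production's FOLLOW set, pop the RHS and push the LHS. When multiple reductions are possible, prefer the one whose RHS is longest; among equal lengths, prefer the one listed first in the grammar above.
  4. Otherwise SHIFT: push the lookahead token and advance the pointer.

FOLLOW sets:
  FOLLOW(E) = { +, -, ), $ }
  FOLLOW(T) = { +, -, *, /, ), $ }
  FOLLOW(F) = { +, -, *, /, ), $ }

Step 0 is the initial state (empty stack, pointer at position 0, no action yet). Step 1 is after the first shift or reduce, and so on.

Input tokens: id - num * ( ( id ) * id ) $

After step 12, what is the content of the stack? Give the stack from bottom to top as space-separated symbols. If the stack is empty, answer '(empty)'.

Step 1: shift id. Stack=[id] ptr=1 lookahead=- remaining=[- num * ( ( id ) * id ) $]
Step 2: reduce F->id. Stack=[F] ptr=1 lookahead=- remaining=[- num * ( ( id ) * id ) $]
Step 3: reduce T->F. Stack=[T] ptr=1 lookahead=- remaining=[- num * ( ( id ) * id ) $]
Step 4: reduce E->T. Stack=[E] ptr=1 lookahead=- remaining=[- num * ( ( id ) * id ) $]
Step 5: shift -. Stack=[E -] ptr=2 lookahead=num remaining=[num * ( ( id ) * id ) $]
Step 6: shift num. Stack=[E - num] ptr=3 lookahead=* remaining=[* ( ( id ) * id ) $]
Step 7: reduce F->num. Stack=[E - F] ptr=3 lookahead=* remaining=[* ( ( id ) * id ) $]
Step 8: reduce T->F. Stack=[E - T] ptr=3 lookahead=* remaining=[* ( ( id ) * id ) $]
Step 9: shift *. Stack=[E - T *] ptr=4 lookahead=( remaining=[( ( id ) * id ) $]
Step 10: shift (. Stack=[E - T * (] ptr=5 lookahead=( remaining=[( id ) * id ) $]
Step 11: shift (. Stack=[E - T * ( (] ptr=6 lookahead=id remaining=[id ) * id ) $]
Step 12: shift id. Stack=[E - T * ( ( id] ptr=7 lookahead=) remaining=[) * id ) $]

Answer: E - T * ( ( id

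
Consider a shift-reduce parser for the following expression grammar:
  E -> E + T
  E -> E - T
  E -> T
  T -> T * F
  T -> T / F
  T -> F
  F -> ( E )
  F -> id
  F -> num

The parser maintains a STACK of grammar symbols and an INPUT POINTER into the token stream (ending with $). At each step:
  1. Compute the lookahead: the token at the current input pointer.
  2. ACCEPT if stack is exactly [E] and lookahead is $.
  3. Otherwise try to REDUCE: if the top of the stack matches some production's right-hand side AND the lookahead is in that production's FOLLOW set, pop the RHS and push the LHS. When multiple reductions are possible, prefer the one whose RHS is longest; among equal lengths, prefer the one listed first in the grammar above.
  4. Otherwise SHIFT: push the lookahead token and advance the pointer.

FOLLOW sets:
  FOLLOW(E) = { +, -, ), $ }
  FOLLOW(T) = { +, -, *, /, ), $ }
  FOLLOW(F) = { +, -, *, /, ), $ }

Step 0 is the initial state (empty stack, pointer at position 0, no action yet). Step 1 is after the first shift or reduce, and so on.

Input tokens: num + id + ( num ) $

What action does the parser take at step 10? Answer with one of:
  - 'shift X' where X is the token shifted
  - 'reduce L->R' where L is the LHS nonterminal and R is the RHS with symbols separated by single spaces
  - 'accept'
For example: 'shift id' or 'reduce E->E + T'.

Answer: shift +

Derivation:
Step 1: shift num. Stack=[num] ptr=1 lookahead=+ remaining=[+ id + ( num ) $]
Step 2: reduce F->num. Stack=[F] ptr=1 lookahead=+ remaining=[+ id + ( num ) $]
Step 3: reduce T->F. Stack=[T] ptr=1 lookahead=+ remaining=[+ id + ( num ) $]
Step 4: reduce E->T. Stack=[E] ptr=1 lookahead=+ remaining=[+ id + ( num ) $]
Step 5: shift +. Stack=[E +] ptr=2 lookahead=id remaining=[id + ( num ) $]
Step 6: shift id. Stack=[E + id] ptr=3 lookahead=+ remaining=[+ ( num ) $]
Step 7: reduce F->id. Stack=[E + F] ptr=3 lookahead=+ remaining=[+ ( num ) $]
Step 8: reduce T->F. Stack=[E + T] ptr=3 lookahead=+ remaining=[+ ( num ) $]
Step 9: reduce E->E + T. Stack=[E] ptr=3 lookahead=+ remaining=[+ ( num ) $]
Step 10: shift +. Stack=[E +] ptr=4 lookahead=( remaining=[( num ) $]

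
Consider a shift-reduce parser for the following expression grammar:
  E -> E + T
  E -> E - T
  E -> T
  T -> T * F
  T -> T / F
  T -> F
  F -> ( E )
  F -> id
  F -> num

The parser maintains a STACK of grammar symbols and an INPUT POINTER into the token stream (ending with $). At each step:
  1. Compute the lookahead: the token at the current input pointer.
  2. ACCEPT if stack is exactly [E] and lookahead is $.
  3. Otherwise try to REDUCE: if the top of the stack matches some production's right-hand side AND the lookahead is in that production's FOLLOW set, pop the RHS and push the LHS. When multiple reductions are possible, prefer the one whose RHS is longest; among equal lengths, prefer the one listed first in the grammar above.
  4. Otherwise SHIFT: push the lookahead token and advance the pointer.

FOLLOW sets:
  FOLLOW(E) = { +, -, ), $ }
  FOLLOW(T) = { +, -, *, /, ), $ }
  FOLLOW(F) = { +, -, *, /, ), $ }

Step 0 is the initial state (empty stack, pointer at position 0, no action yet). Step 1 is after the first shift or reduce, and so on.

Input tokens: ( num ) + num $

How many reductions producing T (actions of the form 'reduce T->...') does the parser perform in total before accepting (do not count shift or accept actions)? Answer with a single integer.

Answer: 3

Derivation:
Step 1: shift (. Stack=[(] ptr=1 lookahead=num remaining=[num ) + num $]
Step 2: shift num. Stack=[( num] ptr=2 lookahead=) remaining=[) + num $]
Step 3: reduce F->num. Stack=[( F] ptr=2 lookahead=) remaining=[) + num $]
Step 4: reduce T->F. Stack=[( T] ptr=2 lookahead=) remaining=[) + num $]
Step 5: reduce E->T. Stack=[( E] ptr=2 lookahead=) remaining=[) + num $]
Step 6: shift ). Stack=[( E )] ptr=3 lookahead=+ remaining=[+ num $]
Step 7: reduce F->( E ). Stack=[F] ptr=3 lookahead=+ remaining=[+ num $]
Step 8: reduce T->F. Stack=[T] ptr=3 lookahead=+ remaining=[+ num $]
Step 9: reduce E->T. Stack=[E] ptr=3 lookahead=+ remaining=[+ num $]
Step 10: shift +. Stack=[E +] ptr=4 lookahead=num remaining=[num $]
Step 11: shift num. Stack=[E + num] ptr=5 lookahead=$ remaining=[$]
Step 12: reduce F->num. Stack=[E + F] ptr=5 lookahead=$ remaining=[$]
Step 13: reduce T->F. Stack=[E + T] ptr=5 lookahead=$ remaining=[$]
Step 14: reduce E->E + T. Stack=[E] ptr=5 lookahead=$ remaining=[$]
Step 15: accept. Stack=[E] ptr=5 lookahead=$ remaining=[$]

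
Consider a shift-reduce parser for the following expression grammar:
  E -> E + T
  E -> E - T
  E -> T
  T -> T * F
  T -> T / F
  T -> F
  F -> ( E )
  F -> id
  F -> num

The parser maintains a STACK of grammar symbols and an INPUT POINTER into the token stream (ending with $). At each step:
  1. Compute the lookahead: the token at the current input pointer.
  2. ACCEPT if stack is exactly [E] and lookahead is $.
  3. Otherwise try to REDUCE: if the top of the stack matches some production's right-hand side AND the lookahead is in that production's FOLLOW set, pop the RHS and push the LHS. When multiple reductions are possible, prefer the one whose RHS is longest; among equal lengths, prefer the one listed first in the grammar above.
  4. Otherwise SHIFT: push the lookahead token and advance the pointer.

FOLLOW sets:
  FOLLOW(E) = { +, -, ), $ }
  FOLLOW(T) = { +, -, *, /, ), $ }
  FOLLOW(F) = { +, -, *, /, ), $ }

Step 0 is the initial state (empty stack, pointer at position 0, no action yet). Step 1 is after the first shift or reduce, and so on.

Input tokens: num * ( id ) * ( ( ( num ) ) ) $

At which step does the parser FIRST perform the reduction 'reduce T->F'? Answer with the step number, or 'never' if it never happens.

Answer: 3

Derivation:
Step 1: shift num. Stack=[num] ptr=1 lookahead=* remaining=[* ( id ) * ( ( ( num ) ) ) $]
Step 2: reduce F->num. Stack=[F] ptr=1 lookahead=* remaining=[* ( id ) * ( ( ( num ) ) ) $]
Step 3: reduce T->F. Stack=[T] ptr=1 lookahead=* remaining=[* ( id ) * ( ( ( num ) ) ) $]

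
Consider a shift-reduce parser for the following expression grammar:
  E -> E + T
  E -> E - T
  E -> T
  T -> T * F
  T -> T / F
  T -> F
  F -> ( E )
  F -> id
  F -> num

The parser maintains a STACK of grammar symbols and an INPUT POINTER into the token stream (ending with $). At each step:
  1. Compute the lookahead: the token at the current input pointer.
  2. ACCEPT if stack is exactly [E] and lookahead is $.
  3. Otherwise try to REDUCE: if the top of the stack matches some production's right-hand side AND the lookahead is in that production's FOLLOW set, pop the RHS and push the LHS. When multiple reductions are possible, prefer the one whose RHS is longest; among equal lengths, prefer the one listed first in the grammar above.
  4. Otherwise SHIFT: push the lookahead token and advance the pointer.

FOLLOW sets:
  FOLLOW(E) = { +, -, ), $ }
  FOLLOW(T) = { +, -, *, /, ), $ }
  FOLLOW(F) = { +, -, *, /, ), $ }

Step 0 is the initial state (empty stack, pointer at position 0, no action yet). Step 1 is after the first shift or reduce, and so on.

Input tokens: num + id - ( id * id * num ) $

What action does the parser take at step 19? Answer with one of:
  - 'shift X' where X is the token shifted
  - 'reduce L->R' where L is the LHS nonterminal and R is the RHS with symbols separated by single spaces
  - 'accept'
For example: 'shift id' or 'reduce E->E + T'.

Answer: shift *

Derivation:
Step 1: shift num. Stack=[num] ptr=1 lookahead=+ remaining=[+ id - ( id * id * num ) $]
Step 2: reduce F->num. Stack=[F] ptr=1 lookahead=+ remaining=[+ id - ( id * id * num ) $]
Step 3: reduce T->F. Stack=[T] ptr=1 lookahead=+ remaining=[+ id - ( id * id * num ) $]
Step 4: reduce E->T. Stack=[E] ptr=1 lookahead=+ remaining=[+ id - ( id * id * num ) $]
Step 5: shift +. Stack=[E +] ptr=2 lookahead=id remaining=[id - ( id * id * num ) $]
Step 6: shift id. Stack=[E + id] ptr=3 lookahead=- remaining=[- ( id * id * num ) $]
Step 7: reduce F->id. Stack=[E + F] ptr=3 lookahead=- remaining=[- ( id * id * num ) $]
Step 8: reduce T->F. Stack=[E + T] ptr=3 lookahead=- remaining=[- ( id * id * num ) $]
Step 9: reduce E->E + T. Stack=[E] ptr=3 lookahead=- remaining=[- ( id * id * num ) $]
Step 10: shift -. Stack=[E -] ptr=4 lookahead=( remaining=[( id * id * num ) $]
Step 11: shift (. Stack=[E - (] ptr=5 lookahead=id remaining=[id * id * num ) $]
Step 12: shift id. Stack=[E - ( id] ptr=6 lookahead=* remaining=[* id * num ) $]
Step 13: reduce F->id. Stack=[E - ( F] ptr=6 lookahead=* remaining=[* id * num ) $]
Step 14: reduce T->F. Stack=[E - ( T] ptr=6 lookahead=* remaining=[* id * num ) $]
Step 15: shift *. Stack=[E - ( T *] ptr=7 lookahead=id remaining=[id * num ) $]
Step 16: shift id. Stack=[E - ( T * id] ptr=8 lookahead=* remaining=[* num ) $]
Step 17: reduce F->id. Stack=[E - ( T * F] ptr=8 lookahead=* remaining=[* num ) $]
Step 18: reduce T->T * F. Stack=[E - ( T] ptr=8 lookahead=* remaining=[* num ) $]
Step 19: shift *. Stack=[E - ( T *] ptr=9 lookahead=num remaining=[num ) $]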